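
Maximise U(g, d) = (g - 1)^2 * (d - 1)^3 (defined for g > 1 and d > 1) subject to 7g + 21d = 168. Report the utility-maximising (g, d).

g* = 9, d* = 5

MU_g = 2·(g−1)·(d−1)^3, MU_d = 3·(g−1)^2·(d−1)^2.
MRS = (2/3)·(d−1)/(g−1).
Tangency: set MRS = p_g/p_d = 7/21 = 1/3.
So (2/3)·(d − 1)/(g − 1) = 1/3, i.e. (d − 1) = 0.5·(g − 1).
Rewrite the budget in excess-of-subsistence terms: 7·(g − 1) + 21·(d − 1) = 168 − 7·1 − 21·1 = 140.
Substituting, 17.5·(g − 1) = 140, so g − 1 = 8 and g* = 9.
Then d − 1 = 0.5·8 = 4, so d* = 5.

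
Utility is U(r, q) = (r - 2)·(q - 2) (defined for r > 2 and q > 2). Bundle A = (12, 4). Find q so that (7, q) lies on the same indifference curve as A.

q = 6

U(12, 4) = 20.
Set U(7, q) = 20 and solve.
With r = 7: (7 − 2) = 5, so (q − 2) = 20/5 = 4.
So q = 2 + 4 = 6.
Check: U(7, 6) = 20.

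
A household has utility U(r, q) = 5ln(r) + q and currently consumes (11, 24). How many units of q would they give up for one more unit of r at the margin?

MU_r = 5/r, MU_q = 1.
MRS = 5/r ÷ 1.
At (11, 24): MRS = 5/11.
The indifference curve has slope −5/11 at this bundle.

MRS = 5/11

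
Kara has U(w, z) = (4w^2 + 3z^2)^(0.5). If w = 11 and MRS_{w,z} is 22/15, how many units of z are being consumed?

z = 10

For CES with ρ = 2, MRS = (4/3)·(z/w)^(-1).
Setting (4/3)·(z/11)^(-1) = 22/15 gives (z/11)^(-1) = 1.1, so z/11 = 10/11 and z = 10.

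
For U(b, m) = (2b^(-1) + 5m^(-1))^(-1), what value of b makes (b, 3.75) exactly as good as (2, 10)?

b = 12

U depends on (b, m) only through S = 2b^(-1) + 5m^(-1), so equal utility means equal S. At (2, 10): S = 1.5.
With m = 3.75: 5·3.75^(-1) = 4/3, so 2b^(-1) = 1.5 − 4/3 = 1/6, i.e. b^(-1) = 1/12.
Hence b = 1/(1/12) = 12.
Check: U(12, 3.75) = 0.6667.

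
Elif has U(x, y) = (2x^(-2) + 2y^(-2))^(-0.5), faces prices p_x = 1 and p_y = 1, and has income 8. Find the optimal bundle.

For CES with ρ = -2, MRS = (y/x)^3.
Tangency: set MRS = p_x/p_y = 1/1 = 1.
So (y/x)^3 = 1; taking the cube root, y/x = 1, i.e. y = x.
Substitute into the budget 1·x + 1·y = 8: 2·x = 8, so x* = 4 and y* = 4.

x* = 4, y* = 4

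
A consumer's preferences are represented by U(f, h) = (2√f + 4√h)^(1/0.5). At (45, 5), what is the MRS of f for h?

MRS = 1/6

For CES with ρ = 0.5, MRS = (2/4)·√(h/f).
At (45, 5): MRS = 1/6.
That is, one extra unit of f is worth 1/6 units of h at the margin.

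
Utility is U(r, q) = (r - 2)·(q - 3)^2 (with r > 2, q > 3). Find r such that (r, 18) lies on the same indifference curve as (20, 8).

r = 4

U(20, 8) = 450.
Set U(r, 18) = 450 and solve.
With q = 18: (18 − 3)^2 = 225, so (r − 2) = 450/225 = 2.
So r = 2 + 2 = 4.
Check: U(4, 18) = 450.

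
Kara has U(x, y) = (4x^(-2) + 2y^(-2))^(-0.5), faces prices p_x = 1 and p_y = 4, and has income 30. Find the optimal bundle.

x* = 10, y* = 5

For CES with ρ = -2, MRS = (4/2)·(y/x)^3.
Tangency: set MRS = p_x/p_y = 1/4 = 0.25.
So (y/x)^3 = 0.125; taking the cube root, y/x = 0.5, i.e. y = 0.5·x.
Substitute into the budget 1·x + 4·y = 30: 3·x = 30, so x* = 10 and y* = 0.5·10 = 5.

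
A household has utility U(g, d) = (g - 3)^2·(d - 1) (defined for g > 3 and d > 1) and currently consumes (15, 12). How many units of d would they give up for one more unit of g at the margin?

MU_g = 2·(g−3)·(d−1), MU_d = (g−3)^2.
MRS = (2/1)·(d−1)/(g−3).
At (15, 12): MRS = 11/6.
So at (15, 12) the consumer would give up 11/6 units of d for one more unit of g.

MRS = 11/6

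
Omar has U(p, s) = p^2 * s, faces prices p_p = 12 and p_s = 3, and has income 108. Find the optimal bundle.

p* = 6, s* = 12

MU_p = 2·p·s and MU_s = p^2.
MRS = MU_p/MU_s = (2/1)·s/p.
Tangency: set MRS = p_p/p_s = 12/3 = 4.
So (2/1)·s/p = 4, i.e. s = 2·p.
Substitute into the budget 12·p + 3·s = 108: 18·p = 108, so p* = 6.
Then s* = 2·6 = 12.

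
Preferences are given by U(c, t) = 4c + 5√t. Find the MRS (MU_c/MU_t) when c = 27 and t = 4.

MU_c = 4, MU_t = 5/(2√t).
MRS = 4 ÷ (5/(2√t)).
At (27, 4): MRS = 3.2.
So at (27, 4) the consumer would give up 3.2 units of t for one more unit of c.

MRS = 3.2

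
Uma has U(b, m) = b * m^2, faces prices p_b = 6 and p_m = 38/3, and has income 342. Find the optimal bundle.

b* = 19, m* = 18

MU_b = m^2 and MU_m = 2·b·m.
MRS = MU_b/MU_m = (1/2)·m/b.
Tangency: set MRS = p_b/p_m = 6/(38/3) = 9/19.
So (1/2)·m/b = 9/19, i.e. m = (18/19)·b.
Substitute into the budget 6·b + (38/3)·m = 342: 18·b = 342, so b* = 19.
Then m* = (18/19)·19 = 18.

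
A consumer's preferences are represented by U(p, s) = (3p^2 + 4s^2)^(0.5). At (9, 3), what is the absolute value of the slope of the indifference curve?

MRS = 2.25

For CES with ρ = 2, MRS = (3/4)·(s/p)^(-1).
At (9, 3): MRS = 2.25.
The indifference curve has slope −2.25 at this bundle.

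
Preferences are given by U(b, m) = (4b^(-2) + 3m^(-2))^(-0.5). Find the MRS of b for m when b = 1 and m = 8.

For CES with ρ = -2, MRS = (4/3)·(m/b)^3.
At (1, 8): MRS = 2048/3.
The indifference curve has slope −2048/3 at this bundle.

MRS = 2048/3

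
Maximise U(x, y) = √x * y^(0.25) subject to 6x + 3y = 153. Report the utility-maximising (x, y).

MU_x = 0.5·x^(-0.5)·y^(0.25) and MU_y = 0.25·√x·y^(-0.75).
MRS = MU_x/MU_y = (2)·y/x.
Tangency: set MRS = p_x/p_y = 6/3 = 2.
So (2)·y/x = 2, i.e. y = x.
Substitute into the budget 6·x + 3·y = 153: 9·x = 153, so x* = 17.
Then y* = 17.

x* = 17, y* = 17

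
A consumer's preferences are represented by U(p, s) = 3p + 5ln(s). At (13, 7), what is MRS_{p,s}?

MU_p = 3, MU_s = 5/s.
MRS = 3 ÷ (5/s).
At (13, 7): MRS = 4.2.
That is, one extra unit of p is worth 4.2 units of s at the margin.

MRS = 4.2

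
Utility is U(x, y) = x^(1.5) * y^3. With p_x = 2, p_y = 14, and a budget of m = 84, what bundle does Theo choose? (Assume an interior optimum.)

x* = 14, y* = 4

MU_x = 1.5·√x·y^3 and MU_y = 3·x^(1.5)·y^2.
MRS = MU_x/MU_y = (0.5)·y/x.
Tangency: set MRS = p_x/p_y = 2/14 = 1/7.
So (0.5)·y/x = 1/7, i.e. y = (2/7)·x.
Substitute into the budget 2·x + 14·y = 84: 6·x = 84, so x* = 14.
Then y* = (2/7)·14 = 4.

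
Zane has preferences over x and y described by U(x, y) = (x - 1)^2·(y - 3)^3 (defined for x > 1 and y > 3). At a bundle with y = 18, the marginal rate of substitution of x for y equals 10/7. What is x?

x = 8

MU_x = 2·(x−1)·(y−3)^3, MU_y = 3·(x−1)^2·(y−3)^2.
MRS = (2/3)·(y−3)/(x−1).
Substitute y = 18: MRS = 10/(x − 1). Setting this equal to 10/7 gives x − 1 = 10/(10/7) = 7, so x = 8.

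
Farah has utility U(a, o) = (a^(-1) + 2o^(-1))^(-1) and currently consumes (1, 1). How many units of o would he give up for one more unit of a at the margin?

For CES with ρ = -1, MRS = (1/2)·(o/a)^2.
At (1, 1): MRS = 0.5.
So at (1, 1) the consumer would give up 0.5 units of o for one more unit of a.

MRS = 0.5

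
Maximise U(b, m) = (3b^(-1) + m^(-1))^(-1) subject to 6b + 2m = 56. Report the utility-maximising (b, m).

b* = 7, m* = 7

For CES with ρ = -1, MRS = (3/1)·(m/b)^2.
Tangency: set MRS = p_b/p_m = 6/2 = 3.
So (m/b)^2 = 1; taking the square root, m/b = 1, i.e. m = b.
Substitute into the budget 6·b + 2·m = 56: 8·b = 56, so b* = 7 and m* = 7.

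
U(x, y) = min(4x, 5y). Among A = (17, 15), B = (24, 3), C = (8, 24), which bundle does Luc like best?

Evaluate utility at each bundle:
U(A) = 68.
U(B) = 15.
U(C) = 32.
Highest utility is A, so A ≻ C ≻ B.

Bundle A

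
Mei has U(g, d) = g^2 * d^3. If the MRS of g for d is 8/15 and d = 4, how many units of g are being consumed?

MU_g = 2·g·d^3 and MU_d = 3·g^2·d^2.
MRS = MU_g/MU_d = (2/3)·d/g.
Substitute d = 4: MRS = (8/3)/g. Setting (8/3)/g = 8/15 gives g = (8/3)/(8/15) = 5.

g = 5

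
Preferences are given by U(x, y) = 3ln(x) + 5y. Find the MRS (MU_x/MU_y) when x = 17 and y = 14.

MU_x = 3/x, MU_y = 5.
MRS = 3/x ÷ 5.
At (17, 14): MRS = 3/85.
That is, one extra unit of x is worth 3/85 units of y at the margin.

MRS = 3/85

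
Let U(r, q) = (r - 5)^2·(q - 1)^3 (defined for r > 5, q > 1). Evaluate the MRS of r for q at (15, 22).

MU_r = 2·(r−5)·(q−1)^3, MU_q = 3·(r−5)^2·(q−1)^2.
MRS = (2/3)·(q−1)/(r−5).
At (15, 22): MRS = 1.4.
So at (15, 22) the consumer would give up 1.4 units of q for one more unit of r.

MRS = 1.4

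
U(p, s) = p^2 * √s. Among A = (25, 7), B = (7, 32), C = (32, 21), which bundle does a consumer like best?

Evaluate utility at each bundle:
U(A) = 1653.595.
U(B) = 277.186.
U(C) = 4692.558.
Highest utility is C, so C ≻ A ≻ B.

Bundle C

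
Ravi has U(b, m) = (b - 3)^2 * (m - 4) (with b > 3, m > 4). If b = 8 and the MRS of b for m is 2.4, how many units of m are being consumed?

m = 10

MU_b = 2·(b−3)·(m−4), MU_m = (b−3)^2.
MRS = (2/1)·(m−4)/(b−3).
Substitute b = 8: MRS = (m − 4)/2.5. Setting this equal to 2.4 gives m − 4 = 2.4·2.5 = 6, so m = 10.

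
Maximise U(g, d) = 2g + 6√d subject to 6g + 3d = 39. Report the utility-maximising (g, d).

MU_g = 2, MU_d = 6/(2√d).
MRS = 2 ÷ (6/(2√d)).
Tangency: set MRS = p_g/p_d = 6/3 = 2.
MRS depends only on d: (2/3)·√d = 2 ⇒ √d = 2/(2/3) = 3 ⇒ d* = 9.
From the budget, 6·g = 39 − 3·9 = 12, so g* = 2.

g* = 2, d* = 9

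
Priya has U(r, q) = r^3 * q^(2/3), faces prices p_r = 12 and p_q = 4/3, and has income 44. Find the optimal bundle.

MU_r = 3·r^2·q^(2/3) and MU_q = 2/3·r^3·q^(-1/3).
MRS = MU_r/MU_q = (4.5)·q/r.
Tangency: set MRS = p_r/p_q = 12/(4/3) = 9.
So (4.5)·q/r = 9, i.e. q = 2·r.
Substitute into the budget 12·r + (4/3)·q = 44: (44/3)·r = 44, so r* = 3.
Then q* = 2·3 = 6.

r* = 3, q* = 6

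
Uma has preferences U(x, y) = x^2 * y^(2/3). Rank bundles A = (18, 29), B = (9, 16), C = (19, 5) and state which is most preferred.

Evaluate utility at each bundle:
U(A) = 3058.278.
U(B) = 514.318.
U(C) = 1055.570.
Highest utility is A, so A ≻ C ≻ B.

Bundle A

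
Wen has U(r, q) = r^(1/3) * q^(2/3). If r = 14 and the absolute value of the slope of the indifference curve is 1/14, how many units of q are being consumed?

MU_r = 1/3·r^(-2/3)·q^(2/3) and MU_q = 2/3·r^(1/3)·q^(-1/3).
MRS = MU_r/MU_q = (0.5)·q/r.
Substitute r = 14: MRS = q/28. Setting q/28 = 1/14 gives q = (1/14)·28 = 2.

q = 2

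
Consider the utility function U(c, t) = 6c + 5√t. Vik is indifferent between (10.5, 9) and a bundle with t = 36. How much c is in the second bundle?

c = 8

U(10.5, 9) = 78.
Set U(c, 36) = 78 and solve.
With t = 36: √36 = 6, so 6c = 78 − 5·6 = 48 and c = 8.
Check: U(8, 36) = 78.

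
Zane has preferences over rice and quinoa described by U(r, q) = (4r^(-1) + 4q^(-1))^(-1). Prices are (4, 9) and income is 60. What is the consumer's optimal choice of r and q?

For CES with ρ = -1, MRS = (q/r)^2.
Tangency: set MRS = p_r/p_q = 4/9.
So (q/r)^2 = 4/9; taking the square root, q/r = 2/3, i.e. q = (2/3)·r.
Substitute into the budget 4·r + 9·q = 60: 10·r = 60, so r* = 6 and q* = (2/3)·6 = 4.

r* = 6, q* = 4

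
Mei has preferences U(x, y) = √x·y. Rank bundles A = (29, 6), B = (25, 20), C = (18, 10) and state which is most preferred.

Bundle B

Evaluate utility at each bundle:
U(A) = 32.311.
U(B) = 100.000.
U(C) = 42.426.
Highest utility is B, so B ≻ C ≻ A.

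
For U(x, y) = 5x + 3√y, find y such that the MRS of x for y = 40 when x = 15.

y = 144

MU_x = 5, MU_y = 3/(2√y).
MRS = 5 ÷ (3/(2√y)).
MRS depends only on y: (10/3)·√y = 40 ⇒ √y = 40/(10/3) = 12 ⇒ y = 144.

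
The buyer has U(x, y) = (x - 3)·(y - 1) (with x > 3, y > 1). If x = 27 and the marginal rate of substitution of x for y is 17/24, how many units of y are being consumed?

MU_x = (y−1), MU_y = (x−3).
MRS = (y−1)/(x−3).
Substitute x = 27: MRS = (y − 1)/24. Setting this equal to 17/24 gives y − 1 = (17/24)·24 = 17, so y = 18.

y = 18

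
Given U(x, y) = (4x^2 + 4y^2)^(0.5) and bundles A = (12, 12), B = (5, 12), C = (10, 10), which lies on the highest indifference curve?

Bundle A

Evaluate utility at each bundle:
U(A) = 33.941.
U(B) = 26.000.
U(C) = 28.284.
Highest utility is A, so A ≻ C ≻ B.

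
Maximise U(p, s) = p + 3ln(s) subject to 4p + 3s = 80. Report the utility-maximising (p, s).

p* = 17, s* = 4

MU_p = 1, MU_s = 3/s.
MRS = 1 ÷ (3/s).
Tangency: set MRS = p_p/p_s = 4/3.
MRS depends only on s: (1/3)·s = 4/3 ⇒ s* = (4/3)/(1/3) = 4.
From the budget, 4·p = 80 − 3·4 = 68, so p* = 17.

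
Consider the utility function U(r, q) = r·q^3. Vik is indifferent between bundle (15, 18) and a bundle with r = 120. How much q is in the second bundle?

U(15, 18) = 87480.
Set U(120, q) = 87480 and solve.
With r = 120: q^3 = 87480/120 = 729; taking the cube root, q = 9.
Check: U(120, 9) = 87480.

q = 9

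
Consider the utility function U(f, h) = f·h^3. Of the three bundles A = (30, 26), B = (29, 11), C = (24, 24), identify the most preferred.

Bundle A

Evaluate utility at each bundle:
U(A) = 527280.
U(B) = 38599.
U(C) = 331776.
Highest utility is A, so A ≻ C ≻ B.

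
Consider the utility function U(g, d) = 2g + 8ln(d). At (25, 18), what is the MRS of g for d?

MRS = 4.5

MU_g = 2, MU_d = 8/d.
MRS = 2 ÷ (8/d).
At (25, 18): MRS = 4.5.
So at (25, 18) the consumer would give up 4.5 units of d for one more unit of g.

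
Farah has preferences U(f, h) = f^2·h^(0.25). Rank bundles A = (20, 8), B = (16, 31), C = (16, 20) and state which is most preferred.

Evaluate utility at each bundle:
U(A) = 672.717.
U(B) = 604.060.
U(C) = 541.374.
Highest utility is A, so A ≻ B ≻ C.

Bundle A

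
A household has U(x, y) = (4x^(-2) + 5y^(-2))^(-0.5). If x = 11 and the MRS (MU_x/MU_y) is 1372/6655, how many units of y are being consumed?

For CES with ρ = -2, MRS = (4/5)·(y/x)^3.
Setting (4/5)·(y/11)^3 = 1372/6655 gives (y/11)^3 = 343/1331, so y/11 = 7/11 and y = 7.

y = 7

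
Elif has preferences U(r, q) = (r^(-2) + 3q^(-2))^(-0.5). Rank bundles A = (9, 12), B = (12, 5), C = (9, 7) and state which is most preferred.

Evaluate utility at each bundle:
U(A) = 5.490.
U(B) = 2.807.
U(C) = 3.687.
Highest utility is A, so A ≻ C ≻ B.

Bundle A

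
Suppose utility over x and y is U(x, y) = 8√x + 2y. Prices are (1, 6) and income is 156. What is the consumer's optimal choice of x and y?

x* = 144, y* = 2

MU_x = 8/(2√x), MU_y = 2.
MRS = 8/(2√x) ÷ 2.
Tangency: set MRS = p_x/p_y = 1/6.
MRS depends only on x: 2/√x = 1/6 ⇒ √x = 2/(1/6) = 12 ⇒ x* = 144.
From the budget, 6·y = 156 − 1·144 = 12, so y* = 2.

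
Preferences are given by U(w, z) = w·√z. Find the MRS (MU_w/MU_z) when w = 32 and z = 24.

MU_w = √z and MU_z = 0.5·w·z^(-0.5).
MRS = MU_w/MU_z = (2)·z/w.
At (32, 24): MRS = 1.5.
So at (32, 24) the consumer would give up 1.5 units of z for one more unit of w.

MRS = 1.5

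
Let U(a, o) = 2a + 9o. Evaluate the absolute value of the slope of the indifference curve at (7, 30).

MRS = 2/9

MU_a = 2, MU_o = 9, so MRS = 2/9 at every bundle.
At (7, 30): MRS = 2/9.
So at (7, 30) the consumer would give up 2/9 units of o for one more unit of a.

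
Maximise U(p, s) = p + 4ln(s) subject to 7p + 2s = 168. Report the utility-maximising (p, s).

MU_p = 1, MU_s = 4/s.
MRS = 1 ÷ (4/s).
Tangency: set MRS = p_p/p_s = 7/2 = 3.5.
MRS depends only on s: 0.25·s = 3.5 ⇒ s* = 3.5/0.25 = 14.
From the budget, 7·p = 168 − 2·14 = 140, so p* = 20.

p* = 20, s* = 14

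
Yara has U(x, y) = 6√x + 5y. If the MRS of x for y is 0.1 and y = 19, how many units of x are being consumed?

MU_x = 6/(2√x), MU_y = 5.
MRS = 6/(2√x) ÷ 5.
MRS depends only on x: 0.6/√x = 0.1 ⇒ √x = 0.6/0.1 = 6 ⇒ x = 36.

x = 36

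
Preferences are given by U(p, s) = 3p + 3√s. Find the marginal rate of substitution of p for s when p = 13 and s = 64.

MU_p = 3, MU_s = 3/(2√s).
MRS = 3 ÷ (3/(2√s)).
At (13, 64): MRS = 16.
That is, one extra unit of p is worth 16 units of s at the margin.

MRS = 16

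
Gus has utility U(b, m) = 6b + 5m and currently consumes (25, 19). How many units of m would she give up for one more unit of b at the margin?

MRS = 1.2

MU_b = 6, MU_m = 5, so MRS = 6/5 = 1.2 at every bundle.
At (25, 19): MRS = 1.2.
That is, one extra unit of b is worth 1.2 units of m at the margin.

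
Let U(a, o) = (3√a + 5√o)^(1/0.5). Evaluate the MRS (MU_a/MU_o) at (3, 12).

For CES with ρ = 0.5, MRS = (3/5)·√(o/a).
At (3, 12): MRS = 1.2.
The indifference curve has slope −1.2 at this bundle.

MRS = 1.2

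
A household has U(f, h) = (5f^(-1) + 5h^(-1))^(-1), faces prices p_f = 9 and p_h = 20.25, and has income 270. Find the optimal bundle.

f* = 12, h* = 8

For CES with ρ = -1, MRS = (h/f)^2.
Tangency: set MRS = p_f/p_h = 9/20.25 = 4/9.
So (h/f)^2 = 4/9; taking the square root, h/f = 2/3, i.e. h = (2/3)·f.
Substitute into the budget 9·f + 20.25·h = 270: 22.5·f = 270, so f* = 12 and h* = (2/3)·12 = 8.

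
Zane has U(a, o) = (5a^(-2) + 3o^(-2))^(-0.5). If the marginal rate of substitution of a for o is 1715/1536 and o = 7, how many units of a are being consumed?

For CES with ρ = -2, MRS = (5/3)·(o/a)^3.
Setting (5/3)·(7/a)^3 = 1715/1536 gives (7/a)^3 = 343/512, so 7/a = 0.875 and a = 8.

a = 8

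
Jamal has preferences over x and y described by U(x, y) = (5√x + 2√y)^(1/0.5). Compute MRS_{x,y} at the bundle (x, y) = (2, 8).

For CES with ρ = 0.5, MRS = (5/2)·√(y/x).
At (2, 8): MRS = 5.
So at (2, 8) the consumer would give up 5 units of y for one more unit of x.

MRS = 5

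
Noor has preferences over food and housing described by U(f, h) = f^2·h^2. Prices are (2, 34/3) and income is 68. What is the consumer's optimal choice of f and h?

MU_f = 2·f·h^2 and MU_h = 2·f^2·h.
MRS = MU_f/MU_h = h/f.
Tangency: set MRS = p_f/p_h = 2/(34/3) = 3/17.
So h/f = 3/17, i.e. h = (3/17)·f.
Substitute into the budget 2·f + (34/3)·h = 68: 4·f = 68, so f* = 17.
Then h* = (3/17)·17 = 3.

f* = 17, h* = 3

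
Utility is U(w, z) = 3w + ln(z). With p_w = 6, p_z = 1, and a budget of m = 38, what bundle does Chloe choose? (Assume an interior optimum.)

w* = 6, z* = 2

MU_w = 3, MU_z = 1/z.
MRS = 3 ÷ (1/z).
Tangency: set MRS = p_w/p_z = 6/1 = 6.
MRS depends only on z: 3·z = 6 ⇒ z* = 6/3 = 2.
From the budget, 6·w = 38 − 1·2 = 36, so w* = 6.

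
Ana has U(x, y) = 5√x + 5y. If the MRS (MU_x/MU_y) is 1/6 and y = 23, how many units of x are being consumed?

x = 9

MU_x = 5/(2√x), MU_y = 5.
MRS = 5/(2√x) ÷ 5.
MRS depends only on x: 0.5/√x = 1/6 ⇒ √x = 0.5/(1/6) = 3 ⇒ x = 9.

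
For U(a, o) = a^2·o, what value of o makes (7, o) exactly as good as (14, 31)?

o = 124

U(14, 31) = 6076.
Set U(7, o) = 6076 and solve.
With a = 7: 7^2 = 49, so o = 6076/49 = 124.
Check: U(7, 124) = 6076.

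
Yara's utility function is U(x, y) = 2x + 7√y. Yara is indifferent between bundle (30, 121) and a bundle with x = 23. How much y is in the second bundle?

U(30, 121) = 137.
Set U(23, y) = 137 and solve.
With x = 23: 7√y = 137 − 2·23 = 91, so √y = 13 and y = 169.
Check: U(23, 169) = 137.

y = 169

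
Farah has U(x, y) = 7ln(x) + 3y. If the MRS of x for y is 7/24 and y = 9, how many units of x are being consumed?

x = 8

MU_x = 7/x, MU_y = 3.
MRS = 7/x ÷ 3.
MRS depends only on x: (7/3)/x = 7/24 ⇒ x = (7/3)/(7/24) = 8.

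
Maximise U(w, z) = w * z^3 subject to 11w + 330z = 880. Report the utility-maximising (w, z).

MU_w = z^3 and MU_z = 3·w·z^2.
MRS = MU_w/MU_z = (1/3)·z/w.
Tangency: set MRS = p_w/p_z = 11/330 = 1/30.
So (1/3)·z/w = 1/30, i.e. z = 0.1·w.
Substitute into the budget 11·w + 330·z = 880: 44·w = 880, so w* = 20.
Then z* = 0.1·20 = 2.

w* = 20, z* = 2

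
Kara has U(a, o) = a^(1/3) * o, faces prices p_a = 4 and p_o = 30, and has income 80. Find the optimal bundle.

a* = 5, o* = 2

MU_a = 1/3·a^(-2/3)·o and MU_o = a^(1/3).
MRS = MU_a/MU_o = (1/3)·o/a.
Tangency: set MRS = p_a/p_o = 4/30 = 2/15.
So (1/3)·o/a = 2/15, i.e. o = 0.4·a.
Substitute into the budget 4·a + 30·o = 80: 16·a = 80, so a* = 5.
Then o* = 0.4·5 = 2.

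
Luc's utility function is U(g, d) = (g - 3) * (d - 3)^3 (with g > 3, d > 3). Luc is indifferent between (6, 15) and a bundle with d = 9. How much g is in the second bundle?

U(6, 15) = 5184.
Set U(g, 9) = 5184 and solve.
With d = 9: (9 − 3)^3 = 216, so (g − 3) = 5184/216 = 24.
So g = 3 + 24 = 27.
Check: U(27, 9) = 5184.

g = 27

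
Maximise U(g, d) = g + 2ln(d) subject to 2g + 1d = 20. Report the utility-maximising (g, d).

MU_g = 1, MU_d = 2/d.
MRS = 1 ÷ (2/d).
Tangency: set MRS = p_g/p_d = 2/1 = 2.
MRS depends only on d: 0.5·d = 2 ⇒ d* = 2/0.5 = 4.
From the budget, 2·g = 20 − 1·4 = 16, so g* = 8.

g* = 8, d* = 4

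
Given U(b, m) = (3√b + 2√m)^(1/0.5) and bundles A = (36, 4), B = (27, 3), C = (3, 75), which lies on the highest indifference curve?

Bundle C

Evaluate utility at each bundle:
U(A) = 484.000.
U(B) = 363.000.
U(C) = 507.000.
Highest utility is C, so C ≻ A ≻ B.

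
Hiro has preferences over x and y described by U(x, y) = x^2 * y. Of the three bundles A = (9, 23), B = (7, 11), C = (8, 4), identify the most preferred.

Evaluate utility at each bundle:
U(A) = 1863.
U(B) = 539.
U(C) = 256.
Highest utility is A, so A ≻ B ≻ C.

Bundle A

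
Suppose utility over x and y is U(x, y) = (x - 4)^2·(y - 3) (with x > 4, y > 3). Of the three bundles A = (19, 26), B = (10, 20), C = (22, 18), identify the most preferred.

Bundle A

Evaluate utility at each bundle:
U(A) = 5175.
U(B) = 612.
U(C) = 4860.
Highest utility is A, so A ≻ C ≻ B.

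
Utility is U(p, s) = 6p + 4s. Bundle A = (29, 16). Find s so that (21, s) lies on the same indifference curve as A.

U(29, 16) = 238.
Set U(21, s) = 238 and solve.
6·21 + 4s = 238 ⇒ 4s = 112 ⇒ s = 28.
Check: U(21, 28) = 238.

s = 28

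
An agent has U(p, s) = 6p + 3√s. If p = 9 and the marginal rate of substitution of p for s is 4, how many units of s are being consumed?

s = 1

MU_p = 6, MU_s = 3/(2√s).
MRS = 6 ÷ (3/(2√s)).
MRS depends only on s: 4·√s = 4 ⇒ √s = 4/4 = 1 ⇒ s = 1.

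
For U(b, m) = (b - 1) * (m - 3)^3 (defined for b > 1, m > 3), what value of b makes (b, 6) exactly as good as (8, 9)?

b = 57

U(8, 9) = 1512.
Set U(b, 6) = 1512 and solve.
With m = 6: (6 − 3)^3 = 27, so (b − 1) = 1512/27 = 56.
So b = 1 + 56 = 57.
Check: U(57, 6) = 1512.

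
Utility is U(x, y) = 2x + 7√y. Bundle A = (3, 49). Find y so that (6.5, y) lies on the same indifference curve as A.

y = 36

U(3, 49) = 55.
Set U(6.5, y) = 55 and solve.
With x = 6.5: 7√y = 55 − 2·6.5 = 42, so √y = 6 and y = 36.
Check: U(6.5, 36) = 55.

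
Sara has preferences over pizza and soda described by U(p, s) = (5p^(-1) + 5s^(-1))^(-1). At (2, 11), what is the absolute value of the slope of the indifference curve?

For CES with ρ = -1, MRS = (s/p)^2.
At (2, 11): MRS = 30.25.
That is, one extra unit of p is worth 30.25 units of s at the margin.

MRS = 30.25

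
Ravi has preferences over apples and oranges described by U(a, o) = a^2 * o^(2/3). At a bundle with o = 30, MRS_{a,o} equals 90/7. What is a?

a = 7

MU_a = 2·a·o^(2/3) and MU_o = 2/3·a^2·o^(-1/3).
MRS = MU_a/MU_o = (3)·o/a.
Substitute o = 30: MRS = 90/a. Setting 90/a = 90/7 gives a = 90/(90/7) = 7.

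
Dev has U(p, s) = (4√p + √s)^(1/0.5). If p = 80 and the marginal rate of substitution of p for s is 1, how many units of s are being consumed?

s = 5

For CES with ρ = 0.5, MRS = (4/1)·√(s/p).
Setting (4/1)·√(s/80) = 1 gives √(s/80) = 0.25, so s/80 = 1/16 and s = 5.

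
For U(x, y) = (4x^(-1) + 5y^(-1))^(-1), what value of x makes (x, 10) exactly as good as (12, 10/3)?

x = 3

U depends on (x, y) only through S = 4x^(-1) + 5y^(-1), so equal utility means equal S. At (12, 10/3): S = 11/6.
With y = 10: 5·10^(-1) = 0.5, so 4x^(-1) = 11/6 − 0.5 = 4/3, i.e. x^(-1) = 1/3.
Hence x = 1/(1/3) = 3.
Check: U(3, 10) = 0.5455.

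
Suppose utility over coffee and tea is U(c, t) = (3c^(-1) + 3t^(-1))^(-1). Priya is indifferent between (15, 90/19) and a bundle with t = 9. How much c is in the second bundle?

c = 6

U depends on (c, t) only through S = 3c^(-1) + 3t^(-1), so equal utility means equal S. At (15, 90/19): S = 5/6.
With t = 9: 3·9^(-1) = 1/3, so 3c^(-1) = 5/6 − 1/3 = 0.5, i.e. c^(-1) = 1/6.
Hence c = 1/(1/6) = 6.
Check: U(6, 9) = 1.2.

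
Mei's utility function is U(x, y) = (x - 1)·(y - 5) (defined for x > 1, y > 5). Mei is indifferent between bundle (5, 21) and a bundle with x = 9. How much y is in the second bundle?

U(5, 21) = 64.
Set U(9, y) = 64 and solve.
With x = 9: (9 − 1) = 8, so (y − 5) = 64/8 = 8.
So y = 5 + 8 = 13.
Check: U(9, 13) = 64.

y = 13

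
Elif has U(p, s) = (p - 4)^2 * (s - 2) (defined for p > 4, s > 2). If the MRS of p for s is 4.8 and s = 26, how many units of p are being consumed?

p = 14

MU_p = 2·(p−4)·(s−2), MU_s = (p−4)^2.
MRS = (2/1)·(s−2)/(p−4).
Substitute s = 26: MRS = 48/(p − 4). Setting this equal to 4.8 gives p − 4 = 48/4.8 = 10, so p = 14.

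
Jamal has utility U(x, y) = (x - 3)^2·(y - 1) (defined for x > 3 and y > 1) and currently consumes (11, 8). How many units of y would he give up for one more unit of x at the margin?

MU_x = 2·(x−3)·(y−1), MU_y = (x−3)^2.
MRS = (2/1)·(y−1)/(x−3).
At (11, 8): MRS = 1.75.
That is, one extra unit of x is worth 1.75 units of y at the margin.

MRS = 1.75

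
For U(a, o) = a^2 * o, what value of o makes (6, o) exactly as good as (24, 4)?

U(24, 4) = 2304.
Set U(6, o) = 2304 and solve.
With a = 6: 6^2 = 36, so o = 2304/36 = 64.
Check: U(6, 64) = 2304.

o = 64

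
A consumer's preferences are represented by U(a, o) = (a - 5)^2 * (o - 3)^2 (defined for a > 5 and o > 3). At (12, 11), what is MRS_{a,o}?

MU_a = 2·(a−5)·(o−3)^2, MU_o = 2·(a−5)^2·(o−3).
MRS = (o−3)/(a−5).
At (12, 11): MRS = 8/7.
That is, one extra unit of a is worth 8/7 units of o at the margin.

MRS = 8/7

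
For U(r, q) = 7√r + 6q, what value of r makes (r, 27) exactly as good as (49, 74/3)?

U(49, 74/3) = 197.
Set U(r, 27) = 197 and solve.
With q = 27: 7√r = 197 − 6·27 = 35, so √r = 5 and r = 25.
Check: U(25, 27) = 197.

r = 25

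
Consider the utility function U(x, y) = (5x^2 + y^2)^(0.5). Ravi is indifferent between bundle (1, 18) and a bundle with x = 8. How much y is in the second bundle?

y = 3

U depends on (x, y) only through S = 5x^2 + y^2, so equal utility means equal S. At (1, 18): S = 329.
With x = 8: 5·8^2 = 320, so y^2 = 329 − 320 = 9.
Hence y = √9 = 3.
Check: U(8, 3) = 18.1384.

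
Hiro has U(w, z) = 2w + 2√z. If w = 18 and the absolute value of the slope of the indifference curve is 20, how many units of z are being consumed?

MU_w = 2, MU_z = 2/(2√z).
MRS = 2 ÷ (2/(2√z)).
MRS depends only on z: 2·√z = 20 ⇒ √z = 20/2 = 10 ⇒ z = 100.

z = 100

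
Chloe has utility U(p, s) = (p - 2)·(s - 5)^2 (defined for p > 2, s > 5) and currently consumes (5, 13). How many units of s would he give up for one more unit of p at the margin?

MU_p = (s−5)^2, MU_s = 2·(p−2)·(s−5).
MRS = (1/2)·(s−5)/(p−2).
At (5, 13): MRS = 4/3.
That is, one extra unit of p is worth 4/3 units of s at the margin.

MRS = 4/3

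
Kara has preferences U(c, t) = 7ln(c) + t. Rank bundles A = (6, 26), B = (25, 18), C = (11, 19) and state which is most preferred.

Evaluate utility at each bundle:
U(A) = 38.542.
U(B) = 40.532.
U(C) = 35.785.
Highest utility is B, so B ≻ A ≻ C.

Bundle B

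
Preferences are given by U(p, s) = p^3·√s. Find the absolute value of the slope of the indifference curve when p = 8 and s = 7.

MRS = 5.25

MU_p = 3·p^2·√s and MU_s = 0.5·p^3·s^(-0.5).
MRS = MU_p/MU_s = (6)·s/p.
At (8, 7): MRS = 5.25.
So at (8, 7) the consumer would give up 5.25 units of s for one more unit of p.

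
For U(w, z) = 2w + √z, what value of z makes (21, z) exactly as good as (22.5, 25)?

z = 64

U(22.5, 25) = 50.
Set U(21, z) = 50 and solve.
With w = 21: √z = 50 − 2·21 = 8, so √z = 8 and z = 64.
Check: U(21, 64) = 50.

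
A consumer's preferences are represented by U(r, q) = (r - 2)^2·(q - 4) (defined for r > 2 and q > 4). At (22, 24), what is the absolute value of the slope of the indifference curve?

MU_r = 2·(r−2)·(q−4), MU_q = (r−2)^2.
MRS = (2/1)·(q−4)/(r−2).
At (22, 24): MRS = 2.
So at (22, 24) the consumer would give up 2 units of q for one more unit of r.

MRS = 2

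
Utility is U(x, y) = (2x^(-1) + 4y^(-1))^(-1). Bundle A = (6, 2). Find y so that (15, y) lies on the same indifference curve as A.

y = 20/11

U depends on (x, y) only through S = 2x^(-1) + 4y^(-1), so equal utility means equal S. At (6, 2): S = 7/3.
With x = 15: 2·15^(-1) = 2/15, so 4y^(-1) = 7/3 − 2/15 = 2.2, i.e. y^(-1) = 0.55.
Hence y = 1/0.55 = 20/11.
Check: U(15, 20/11) = 0.4286.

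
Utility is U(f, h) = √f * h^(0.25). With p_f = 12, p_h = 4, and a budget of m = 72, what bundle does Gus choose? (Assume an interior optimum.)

MU_f = 0.5·f^(-0.5)·h^(0.25) and MU_h = 0.25·√f·h^(-0.75).
MRS = MU_f/MU_h = (2)·h/f.
Tangency: set MRS = p_f/p_h = 12/4 = 3.
So (2)·h/f = 3, i.e. h = 1.5·f.
Substitute into the budget 12·f + 4·h = 72: 18·f = 72, so f* = 4.
Then h* = 1.5·4 = 6.

f* = 4, h* = 6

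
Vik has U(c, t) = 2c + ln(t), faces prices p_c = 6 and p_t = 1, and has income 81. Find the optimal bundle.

MU_c = 2, MU_t = 1/t.
MRS = 2 ÷ (1/t).
Tangency: set MRS = p_c/p_t = 6/1 = 6.
MRS depends only on t: 2·t = 6 ⇒ t* = 6/2 = 3.
From the budget, 6·c = 81 − 1·3 = 78, so c* = 13.

c* = 13, t* = 3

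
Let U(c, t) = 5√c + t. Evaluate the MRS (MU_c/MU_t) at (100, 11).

MRS = 0.25

MU_c = 5/(2√c), MU_t = 1.
MRS = 5/(2√c) ÷ 1.
At (100, 11): MRS = 0.25.
So at (100, 11) the consumer would give up 0.25 units of t for one more unit of c.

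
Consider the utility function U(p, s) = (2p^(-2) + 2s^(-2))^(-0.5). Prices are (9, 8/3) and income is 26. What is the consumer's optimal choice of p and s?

p* = 2, s* = 3

For CES with ρ = -2, MRS = (s/p)^3.
Tangency: set MRS = p_p/p_s = 9/(8/3) = 3.375.
So (s/p)^3 = 3.375; taking the cube root, s/p = 1.5, i.e. s = 1.5·p.
Substitute into the budget 9·p + (8/3)·s = 26: 13·p = 26, so p* = 2 and s* = 1.5·2 = 3.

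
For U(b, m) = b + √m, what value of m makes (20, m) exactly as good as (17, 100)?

m = 49

U(17, 100) = 27.
Set U(20, m) = 27 and solve.
With b = 20: √m = 27 − 20 = 7, so √m = 7 and m = 49.
Check: U(20, 49) = 27.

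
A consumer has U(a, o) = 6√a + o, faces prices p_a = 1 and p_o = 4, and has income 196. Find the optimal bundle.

a* = 144, o* = 13

MU_a = 6/(2√a), MU_o = 1.
MRS = 6/(2√a) ÷ 1.
Tangency: set MRS = p_a/p_o = 1/4 = 0.25.
MRS depends only on a: 3/√a = 0.25 ⇒ √a = 3/0.25 = 12 ⇒ a* = 144.
From the budget, 4·o = 196 − 1·144 = 52, so o* = 13.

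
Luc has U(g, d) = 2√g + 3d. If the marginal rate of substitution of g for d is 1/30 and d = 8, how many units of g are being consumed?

MU_g = 2/(2√g), MU_d = 3.
MRS = 2/(2√g) ÷ 3.
MRS depends only on g: (1/3)/√g = 1/30 ⇒ √g = (1/3)/(1/30) = 10 ⇒ g = 100.

g = 100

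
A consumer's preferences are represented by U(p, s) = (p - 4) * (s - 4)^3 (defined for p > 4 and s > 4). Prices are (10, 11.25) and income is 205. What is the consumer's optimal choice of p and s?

p* = 7, s* = 12

MU_p = (s−4)^3, MU_s = 3·(p−4)·(s−4)^2.
MRS = (1/3)·(s−4)/(p−4).
Tangency: set MRS = p_p/p_s = 10/11.25 = 8/9.
So (1/3)·(s − 4)/(p − 4) = 8/9, i.e. (s − 4) = (8/3)·(p − 4).
Rewrite the budget in excess-of-subsistence terms: 10·(p − 4) + 11.25·(s − 4) = 205 − 10·4 − 11.25·4 = 120.
Substituting, 40·(p − 4) = 120, so p − 4 = 3 and p* = 7.
Then s − 4 = (8/3)·3 = 8, so s* = 12.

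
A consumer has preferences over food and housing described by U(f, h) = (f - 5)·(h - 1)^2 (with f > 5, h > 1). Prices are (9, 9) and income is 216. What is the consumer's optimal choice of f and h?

MU_f = (h−1)^2, MU_h = 2·(f−5)·(h−1).
MRS = (1/2)·(h−1)/(f−5).
Tangency: set MRS = p_f/p_h = 9/9 = 1.
So (1/2)·(h − 1)/(f − 5) = 1, i.e. (h − 1) = 2·(f − 5).
Rewrite the budget in excess-of-subsistence terms: 9·(f − 5) + 9·(h − 1) = 216 − 9·5 − 9·1 = 162.
Substituting, 27·(f − 5) = 162, so f − 5 = 6 and f* = 11.
Then h − 1 = 2·6 = 12, so h* = 13.

f* = 11, h* = 13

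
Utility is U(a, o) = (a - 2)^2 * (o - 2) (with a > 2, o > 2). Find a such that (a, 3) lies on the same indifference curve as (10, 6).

a = 18

U(10, 6) = 256.
Set U(a, 3) = 256 and solve.
With o = 3: (3 − 2) = 1, so (a − 2)^2 = 256/1 = 256.
Taking the square root (with a > 2): a − 2 = 16, so a = 18.
Check: U(18, 3) = 256.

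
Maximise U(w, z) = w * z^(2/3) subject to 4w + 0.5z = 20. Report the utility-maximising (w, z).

w* = 3, z* = 16

MU_w = z^(2/3) and MU_z = 2/3·w·z^(-1/3).
MRS = MU_w/MU_z = (1.5)·z/w.
Tangency: set MRS = p_w/p_z = 4/0.5 = 8.
So (1.5)·z/w = 8, i.e. z = (16/3)·w.
Substitute into the budget 4·w + 0.5·z = 20: (20/3)·w = 20, so w* = 3.
Then z* = (16/3)·3 = 16.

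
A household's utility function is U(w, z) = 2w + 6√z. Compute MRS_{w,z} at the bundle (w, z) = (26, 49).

MRS = 14/3

MU_w = 2, MU_z = 6/(2√z).
MRS = 2 ÷ (6/(2√z)).
At (26, 49): MRS = 14/3.
So at (26, 49) the consumer would give up 14/3 units of z for one more unit of w.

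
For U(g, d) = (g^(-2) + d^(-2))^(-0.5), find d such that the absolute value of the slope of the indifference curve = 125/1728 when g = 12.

For CES with ρ = -2, MRS = (d/g)^3.
Setting (d/12)^3 = 125/1728 gives d/12 = 5/12 and d = 5.

d = 5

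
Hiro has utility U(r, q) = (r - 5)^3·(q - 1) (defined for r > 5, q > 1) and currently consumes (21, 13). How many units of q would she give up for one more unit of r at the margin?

MU_r = 3·(r−5)^2·(q−1), MU_q = (r−5)^3.
MRS = (3/1)·(q−1)/(r−5).
At (21, 13): MRS = 2.25.
That is, one extra unit of r is worth 2.25 units of q at the margin.

MRS = 2.25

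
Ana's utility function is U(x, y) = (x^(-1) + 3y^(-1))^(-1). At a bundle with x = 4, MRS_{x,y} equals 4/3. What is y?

For CES with ρ = -1, MRS = (1/3)·(y/x)^2.
Setting (1/3)·(y/4)^2 = 4/3 gives (y/4)^2 = 4, so y/4 = 2 and y = 8.

y = 8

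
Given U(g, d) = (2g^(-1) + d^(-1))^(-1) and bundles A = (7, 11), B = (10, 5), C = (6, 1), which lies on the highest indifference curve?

Bundle A

Evaluate utility at each bundle:
U(A) = 2.655.
U(B) = 2.500.
U(C) = 0.750.
Highest utility is A, so A ≻ B ≻ C.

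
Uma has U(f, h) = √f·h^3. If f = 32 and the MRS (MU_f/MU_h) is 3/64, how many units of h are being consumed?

h = 9

MU_f = 0.5·f^(-0.5)·h^3 and MU_h = 3·√f·h^2.
MRS = MU_f/MU_h = (1/6)·h/f.
Substitute f = 32: MRS = h/192. Setting h/192 = 3/64 gives h = (3/64)·192 = 9.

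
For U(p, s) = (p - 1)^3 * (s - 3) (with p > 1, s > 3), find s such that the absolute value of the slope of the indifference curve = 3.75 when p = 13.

s = 18

MU_p = 3·(p−1)^2·(s−3), MU_s = (p−1)^3.
MRS = (3/1)·(s−3)/(p−1).
Substitute p = 13: MRS = (s − 3)/4. Setting this equal to 3.75 gives s − 3 = 3.75·4 = 15, so s = 18.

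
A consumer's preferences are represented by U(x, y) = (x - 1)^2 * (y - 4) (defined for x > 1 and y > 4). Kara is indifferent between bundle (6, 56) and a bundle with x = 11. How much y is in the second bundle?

U(6, 56) = 1300.
Set U(11, y) = 1300 and solve.
With x = 11: (11 − 1)^2 = 100, so (y − 4) = 1300/100 = 13.
So y = 4 + 13 = 17.
Check: U(11, 17) = 1300.

y = 17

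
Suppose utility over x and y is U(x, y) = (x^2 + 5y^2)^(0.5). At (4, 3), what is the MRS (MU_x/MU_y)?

MRS = 4/15

For CES with ρ = 2, MRS = (1/5)·(y/x)^(-1).
At (4, 3): MRS = 4/15.
The indifference curve has slope −4/15 at this bundle.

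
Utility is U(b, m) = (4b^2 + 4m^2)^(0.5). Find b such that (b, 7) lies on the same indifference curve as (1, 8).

b = 4

U depends on (b, m) only through S = 4b^2 + 4m^2, so equal utility means equal S. At (1, 8): S = 260.
With m = 7: 4·7^2 = 196, so 4b^2 = 260 − 196 = 64, i.e. b^2 = 16.
Hence b = √16 = 4.
Check: U(4, 7) = 16.1245.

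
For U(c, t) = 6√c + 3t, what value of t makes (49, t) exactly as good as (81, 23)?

t = 27

U(81, 23) = 123.
Set U(49, t) = 123 and solve.
With c = 49: √49 = 7, so 3t = 123 − 6·7 = 81 and t = 27.
Check: U(49, 27) = 123.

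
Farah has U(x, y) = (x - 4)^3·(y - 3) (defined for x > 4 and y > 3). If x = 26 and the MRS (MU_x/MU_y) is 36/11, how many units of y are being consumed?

y = 27

MU_x = 3·(x−4)^2·(y−3), MU_y = (x−4)^3.
MRS = (3/1)·(y−3)/(x−4).
Substitute x = 26: MRS = (y − 3)/(22/3). Setting this equal to 36/11 gives y − 3 = (36/11)·(22/3) = 24, so y = 27.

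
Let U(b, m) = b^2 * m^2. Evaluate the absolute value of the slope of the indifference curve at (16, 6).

MU_b = 2·b·m^2 and MU_m = 2·b^2·m.
MRS = MU_b/MU_m = m/b.
At (16, 6): MRS = 0.375.
So at (16, 6) the consumer would give up 0.375 units of m for one more unit of b.

MRS = 0.375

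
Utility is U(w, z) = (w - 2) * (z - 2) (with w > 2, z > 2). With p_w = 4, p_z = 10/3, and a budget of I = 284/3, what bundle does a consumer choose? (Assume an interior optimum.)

w* = 12, z* = 14

MU_w = (z−2), MU_z = (w−2).
MRS = (z−2)/(w−2).
Tangency: set MRS = p_w/p_z = 4/(10/3) = 1.2.
So (z − 2)/(w − 2) = 1.2, i.e. (z − 2) = 1.2·(w − 2).
Rewrite the budget in excess-of-subsistence terms: 4·(w − 2) + (10/3)·(z − 2) = 284/3 − 4·2 − (10/3)·2 = 80.
Substituting, 8·(w − 2) = 80, so w − 2 = 10 and w* = 12.
Then z − 2 = 1.2·10 = 12, so z* = 14.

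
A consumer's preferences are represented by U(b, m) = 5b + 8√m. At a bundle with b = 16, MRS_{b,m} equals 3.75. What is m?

m = 9

MU_b = 5, MU_m = 8/(2√m).
MRS = 5 ÷ (8/(2√m)).
MRS depends only on m: 1.25·√m = 3.75 ⇒ √m = 3.75/1.25 = 3 ⇒ m = 9.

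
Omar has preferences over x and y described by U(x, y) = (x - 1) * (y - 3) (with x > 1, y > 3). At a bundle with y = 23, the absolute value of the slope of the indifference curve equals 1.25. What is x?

MU_x = (y−3), MU_y = (x−1).
MRS = (y−3)/(x−1).
Substitute y = 23: MRS = 20/(x − 1). Setting this equal to 1.25 gives x − 1 = 20/1.25 = 16, so x = 17.

x = 17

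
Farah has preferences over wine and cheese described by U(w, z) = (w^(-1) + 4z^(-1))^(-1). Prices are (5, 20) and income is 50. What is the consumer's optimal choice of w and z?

For CES with ρ = -1, MRS = (1/4)·(z/w)^2.
Tangency: set MRS = p_w/p_z = 5/20 = 0.25.
So (z/w)^2 = 1; taking the square root, z/w = 1, i.e. z = w.
Substitute into the budget 5·w + 20·z = 50: 25·w = 50, so w* = 2 and z* = 2.

w* = 2, z* = 2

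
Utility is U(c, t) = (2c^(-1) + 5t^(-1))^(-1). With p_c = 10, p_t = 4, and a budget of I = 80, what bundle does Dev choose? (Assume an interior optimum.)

For CES with ρ = -1, MRS = (2/5)·(t/c)^2.
Tangency: set MRS = p_c/p_t = 10/4 = 2.5.
So (t/c)^2 = 6.25; taking the square root, t/c = 2.5, i.e. t = 2.5·c.
Substitute into the budget 10·c + 4·t = 80: 20·c = 80, so c* = 4 and t* = 2.5·4 = 10.

c* = 4, t* = 10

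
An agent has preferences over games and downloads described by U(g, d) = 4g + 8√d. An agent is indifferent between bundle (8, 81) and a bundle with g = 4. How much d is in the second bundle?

U(8, 81) = 104.
Set U(4, d) = 104 and solve.
With g = 4: 8√d = 104 − 4·4 = 88, so √d = 11 and d = 121.
Check: U(4, 121) = 104.

d = 121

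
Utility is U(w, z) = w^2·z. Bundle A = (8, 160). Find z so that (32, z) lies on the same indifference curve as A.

U(8, 160) = 10240.
Set U(32, z) = 10240 and solve.
With w = 32: 32^2 = 1024, so z = 10240/1024 = 10.
Check: U(32, 10) = 10240.

z = 10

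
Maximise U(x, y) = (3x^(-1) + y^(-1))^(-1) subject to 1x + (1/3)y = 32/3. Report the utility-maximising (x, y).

For CES with ρ = -1, MRS = (3/1)·(y/x)^2.
Tangency: set MRS = p_x/p_y = 1/(1/3) = 3.
So (y/x)^2 = 1; taking the square root, y/x = 1, i.e. y = x.
Substitute into the budget 1·x + (1/3)·y = 32/3: (4/3)·x = 32/3, so x* = 8 and y* = 8.

x* = 8, y* = 8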